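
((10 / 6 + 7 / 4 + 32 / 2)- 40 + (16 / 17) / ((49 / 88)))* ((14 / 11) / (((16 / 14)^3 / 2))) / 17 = -9253895 / 4882944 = -1.90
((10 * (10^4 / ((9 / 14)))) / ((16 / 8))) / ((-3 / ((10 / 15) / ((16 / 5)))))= -437500 / 81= -5401.23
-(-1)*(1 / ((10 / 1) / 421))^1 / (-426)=-421 / 4260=-0.10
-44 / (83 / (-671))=29524 / 83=355.71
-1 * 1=-1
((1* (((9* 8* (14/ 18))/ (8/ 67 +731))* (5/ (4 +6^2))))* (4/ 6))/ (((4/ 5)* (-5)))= -469/ 293910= -0.00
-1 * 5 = -5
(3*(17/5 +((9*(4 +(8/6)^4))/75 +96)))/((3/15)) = 13535/9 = 1503.89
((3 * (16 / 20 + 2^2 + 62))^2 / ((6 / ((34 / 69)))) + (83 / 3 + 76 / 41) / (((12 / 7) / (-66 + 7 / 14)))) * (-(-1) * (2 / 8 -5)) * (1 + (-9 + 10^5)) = -874830317987699 / 848700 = -1030788639.08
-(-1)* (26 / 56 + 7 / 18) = 215 / 252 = 0.85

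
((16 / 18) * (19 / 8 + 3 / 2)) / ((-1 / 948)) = -9796 / 3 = -3265.33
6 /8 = 3 /4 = 0.75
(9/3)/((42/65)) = 4.64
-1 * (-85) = 85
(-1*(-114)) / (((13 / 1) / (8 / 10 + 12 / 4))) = 2166 / 65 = 33.32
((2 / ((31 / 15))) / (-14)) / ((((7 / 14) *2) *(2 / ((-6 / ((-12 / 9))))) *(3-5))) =135 / 1736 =0.08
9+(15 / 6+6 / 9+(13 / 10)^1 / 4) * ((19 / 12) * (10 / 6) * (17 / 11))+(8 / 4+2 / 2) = 249385 / 9504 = 26.24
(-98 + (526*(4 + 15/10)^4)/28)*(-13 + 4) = -34457679/224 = -153828.92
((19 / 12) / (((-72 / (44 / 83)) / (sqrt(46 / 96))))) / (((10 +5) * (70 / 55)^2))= -0.00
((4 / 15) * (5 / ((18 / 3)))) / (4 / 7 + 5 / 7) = 14 / 81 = 0.17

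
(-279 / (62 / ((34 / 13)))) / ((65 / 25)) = -765 / 169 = -4.53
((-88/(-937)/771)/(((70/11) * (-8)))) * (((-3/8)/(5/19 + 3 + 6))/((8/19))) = 3971/17261189120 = 0.00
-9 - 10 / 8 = -41 / 4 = -10.25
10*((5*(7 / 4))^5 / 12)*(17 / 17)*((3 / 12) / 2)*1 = 262609375 / 49152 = 5342.80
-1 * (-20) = 20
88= 88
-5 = -5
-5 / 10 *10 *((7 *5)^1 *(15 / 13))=-2625 / 13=-201.92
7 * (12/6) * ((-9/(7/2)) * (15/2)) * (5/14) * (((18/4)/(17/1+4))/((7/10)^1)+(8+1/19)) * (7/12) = -875475/1862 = -470.18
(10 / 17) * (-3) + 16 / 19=-298 / 323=-0.92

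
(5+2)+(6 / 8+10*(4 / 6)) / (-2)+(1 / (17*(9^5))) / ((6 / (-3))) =26434265 / 8030664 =3.29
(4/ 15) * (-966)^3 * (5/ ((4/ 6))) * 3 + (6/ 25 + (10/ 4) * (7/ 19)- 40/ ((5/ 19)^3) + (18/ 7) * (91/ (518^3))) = -178540069286926876639/ 33010560100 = -5408574369.72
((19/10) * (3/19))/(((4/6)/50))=45/2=22.50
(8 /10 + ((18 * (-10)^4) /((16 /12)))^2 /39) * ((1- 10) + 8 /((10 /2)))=-1123875001924 /325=-3458076929.00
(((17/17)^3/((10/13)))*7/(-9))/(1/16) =-728/45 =-16.18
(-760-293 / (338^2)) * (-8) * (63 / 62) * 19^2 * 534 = 1054477862760546 / 885391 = 1190974228.06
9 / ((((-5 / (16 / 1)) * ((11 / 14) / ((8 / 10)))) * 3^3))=-896 / 825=-1.09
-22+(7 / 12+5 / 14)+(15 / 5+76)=4867 / 84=57.94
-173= -173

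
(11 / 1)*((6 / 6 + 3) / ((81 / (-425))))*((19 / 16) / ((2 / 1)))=-88825 / 648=-137.08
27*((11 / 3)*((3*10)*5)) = 14850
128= 128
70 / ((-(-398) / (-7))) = -1.23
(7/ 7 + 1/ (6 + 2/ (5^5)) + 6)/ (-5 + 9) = 134389/ 75008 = 1.79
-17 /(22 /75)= -1275 /22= -57.95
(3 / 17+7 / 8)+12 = 1775 / 136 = 13.05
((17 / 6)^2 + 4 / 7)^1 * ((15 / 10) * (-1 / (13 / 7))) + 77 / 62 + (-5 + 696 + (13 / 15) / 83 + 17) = 2818975477 / 4013880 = 702.31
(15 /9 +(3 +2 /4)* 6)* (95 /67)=6460 /201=32.14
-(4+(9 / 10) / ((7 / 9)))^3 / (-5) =47045881 / 1715000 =27.43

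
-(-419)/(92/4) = 419/23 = 18.22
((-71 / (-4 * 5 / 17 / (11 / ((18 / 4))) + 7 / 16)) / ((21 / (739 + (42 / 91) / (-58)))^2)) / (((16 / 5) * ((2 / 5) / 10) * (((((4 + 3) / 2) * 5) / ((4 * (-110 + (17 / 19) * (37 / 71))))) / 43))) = -376414221646408000000 / 22286822103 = -16889542165.63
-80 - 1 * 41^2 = -1761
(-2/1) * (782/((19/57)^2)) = -14076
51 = 51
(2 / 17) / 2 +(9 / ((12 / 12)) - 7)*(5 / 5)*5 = 10.06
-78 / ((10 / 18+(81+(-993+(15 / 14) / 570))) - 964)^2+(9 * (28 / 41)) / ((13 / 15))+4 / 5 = 1695880213516596872 / 214888430431454065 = 7.89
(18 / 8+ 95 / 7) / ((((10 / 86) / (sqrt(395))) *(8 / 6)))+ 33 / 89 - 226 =-20081 / 89+ 57147 *sqrt(395) / 560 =1802.54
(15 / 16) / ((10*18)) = 1 / 192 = 0.01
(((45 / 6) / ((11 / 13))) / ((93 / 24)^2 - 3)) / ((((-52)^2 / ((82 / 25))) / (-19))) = -9348 / 549835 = -0.02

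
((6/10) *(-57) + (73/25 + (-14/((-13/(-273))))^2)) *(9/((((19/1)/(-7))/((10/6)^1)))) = -45362478/95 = -477499.77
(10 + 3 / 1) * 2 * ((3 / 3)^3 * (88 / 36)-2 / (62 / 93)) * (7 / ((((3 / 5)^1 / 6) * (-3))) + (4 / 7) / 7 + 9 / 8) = 319.61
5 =5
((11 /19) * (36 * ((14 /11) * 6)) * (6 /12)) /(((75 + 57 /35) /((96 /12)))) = 23520 /2831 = 8.31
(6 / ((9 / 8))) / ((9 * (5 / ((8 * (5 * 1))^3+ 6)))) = 1024096 / 135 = 7585.90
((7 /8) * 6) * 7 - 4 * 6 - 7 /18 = 445 /36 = 12.36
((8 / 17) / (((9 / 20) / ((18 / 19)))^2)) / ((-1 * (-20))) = 640 / 6137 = 0.10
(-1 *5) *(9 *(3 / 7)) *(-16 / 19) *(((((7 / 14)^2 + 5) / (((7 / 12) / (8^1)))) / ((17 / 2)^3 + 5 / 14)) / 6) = 0.32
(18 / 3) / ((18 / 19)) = 19 / 3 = 6.33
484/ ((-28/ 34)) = -587.71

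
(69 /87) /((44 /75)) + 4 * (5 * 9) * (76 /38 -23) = -4821555 /1276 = -3778.65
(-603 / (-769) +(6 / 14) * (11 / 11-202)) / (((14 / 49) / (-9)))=2067687 / 769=2688.80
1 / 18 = 0.06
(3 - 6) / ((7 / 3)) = -9 / 7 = -1.29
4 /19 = 0.21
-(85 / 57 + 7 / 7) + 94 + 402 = 28130 / 57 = 493.51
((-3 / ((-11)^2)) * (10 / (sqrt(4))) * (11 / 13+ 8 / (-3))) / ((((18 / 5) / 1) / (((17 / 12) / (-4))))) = -30175 / 1359072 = -0.02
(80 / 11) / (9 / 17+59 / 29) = 2465 / 869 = 2.84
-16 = -16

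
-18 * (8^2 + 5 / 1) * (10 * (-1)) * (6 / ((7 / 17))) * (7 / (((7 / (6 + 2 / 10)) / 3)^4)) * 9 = 170579197502712 / 300125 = 568360508.13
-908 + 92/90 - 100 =-45314/45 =-1006.98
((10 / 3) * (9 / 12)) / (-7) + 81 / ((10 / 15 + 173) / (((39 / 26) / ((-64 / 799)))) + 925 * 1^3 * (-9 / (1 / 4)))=-602894767 / 1676688916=-0.36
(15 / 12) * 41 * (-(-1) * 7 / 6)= 1435 / 24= 59.79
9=9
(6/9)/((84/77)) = 11/18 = 0.61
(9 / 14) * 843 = 7587 / 14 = 541.93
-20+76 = 56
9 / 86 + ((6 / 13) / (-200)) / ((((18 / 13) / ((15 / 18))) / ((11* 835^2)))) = -65956837 / 6192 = -10651.94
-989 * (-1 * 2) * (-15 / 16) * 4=-14835 / 2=-7417.50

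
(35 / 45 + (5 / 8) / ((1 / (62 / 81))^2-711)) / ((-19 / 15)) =-7060755 / 11511986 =-0.61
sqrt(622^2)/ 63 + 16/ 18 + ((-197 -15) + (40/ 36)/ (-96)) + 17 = -184.25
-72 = -72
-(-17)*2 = 34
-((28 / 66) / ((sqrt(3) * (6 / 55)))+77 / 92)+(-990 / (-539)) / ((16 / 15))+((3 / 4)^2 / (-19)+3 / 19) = 347155 / 342608-35 * sqrt(3) / 27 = -1.23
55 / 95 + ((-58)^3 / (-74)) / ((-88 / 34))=-7873170 / 7733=-1018.13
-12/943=-0.01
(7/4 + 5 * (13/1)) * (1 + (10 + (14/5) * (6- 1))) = 6675/4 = 1668.75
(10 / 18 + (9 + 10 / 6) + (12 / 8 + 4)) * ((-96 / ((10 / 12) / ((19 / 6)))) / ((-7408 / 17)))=97223 / 6945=14.00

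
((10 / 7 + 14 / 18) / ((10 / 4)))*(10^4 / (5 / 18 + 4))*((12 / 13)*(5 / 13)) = 732.45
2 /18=1 /9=0.11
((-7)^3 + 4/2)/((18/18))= -341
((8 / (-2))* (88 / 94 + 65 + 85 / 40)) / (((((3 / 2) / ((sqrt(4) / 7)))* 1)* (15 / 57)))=-972458 / 4935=-197.05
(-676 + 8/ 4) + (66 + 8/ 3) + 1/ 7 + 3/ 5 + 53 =-57917/ 105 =-551.59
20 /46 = 10 /23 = 0.43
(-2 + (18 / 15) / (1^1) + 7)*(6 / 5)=7.44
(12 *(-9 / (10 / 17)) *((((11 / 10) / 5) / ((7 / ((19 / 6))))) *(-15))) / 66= 2907 / 700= 4.15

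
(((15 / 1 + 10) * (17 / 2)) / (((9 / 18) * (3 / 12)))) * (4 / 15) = 1360 / 3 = 453.33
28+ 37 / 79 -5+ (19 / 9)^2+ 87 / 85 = 15745618 / 543915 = 28.95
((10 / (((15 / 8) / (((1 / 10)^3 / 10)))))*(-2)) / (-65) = 2 / 121875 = 0.00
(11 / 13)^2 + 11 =1980 / 169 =11.72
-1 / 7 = -0.14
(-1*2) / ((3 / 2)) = -4 / 3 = -1.33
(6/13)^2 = 36/169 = 0.21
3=3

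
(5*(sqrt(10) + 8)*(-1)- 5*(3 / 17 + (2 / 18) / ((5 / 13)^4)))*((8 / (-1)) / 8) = 5*sqrt(10) + 1267412 / 19125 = 82.08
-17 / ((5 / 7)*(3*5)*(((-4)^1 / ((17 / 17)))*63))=17 / 2700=0.01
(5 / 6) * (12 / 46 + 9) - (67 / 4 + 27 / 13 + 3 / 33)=-147353 / 13156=-11.20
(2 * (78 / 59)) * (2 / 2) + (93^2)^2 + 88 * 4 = 4413527783 / 59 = 74805555.64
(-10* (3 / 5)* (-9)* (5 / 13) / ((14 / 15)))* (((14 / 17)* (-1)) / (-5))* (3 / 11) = 2430 / 2431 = 1.00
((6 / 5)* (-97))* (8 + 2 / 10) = -23862 / 25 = -954.48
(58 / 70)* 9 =261 / 35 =7.46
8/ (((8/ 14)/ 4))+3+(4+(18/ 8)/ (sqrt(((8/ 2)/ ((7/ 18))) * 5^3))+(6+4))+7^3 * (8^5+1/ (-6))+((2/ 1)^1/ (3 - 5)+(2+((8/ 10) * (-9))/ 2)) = 3 * sqrt(70)/ 400+337183117/ 30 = 11239437.30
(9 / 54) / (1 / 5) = 5 / 6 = 0.83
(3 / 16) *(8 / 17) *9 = 27 / 34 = 0.79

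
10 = 10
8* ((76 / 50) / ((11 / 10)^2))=1216 / 121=10.05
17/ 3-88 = -247/ 3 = -82.33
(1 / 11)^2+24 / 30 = 489 / 605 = 0.81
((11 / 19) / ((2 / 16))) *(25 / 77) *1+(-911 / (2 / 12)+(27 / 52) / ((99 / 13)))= -5464.43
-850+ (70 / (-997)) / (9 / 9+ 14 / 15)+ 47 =-23218189 / 28913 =-803.04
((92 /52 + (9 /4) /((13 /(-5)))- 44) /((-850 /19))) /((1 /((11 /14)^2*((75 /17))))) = 15456177 /5890976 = 2.62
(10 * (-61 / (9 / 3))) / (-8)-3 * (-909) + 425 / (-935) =363259 / 132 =2751.96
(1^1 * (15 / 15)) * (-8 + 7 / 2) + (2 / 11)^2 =-1081 / 242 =-4.47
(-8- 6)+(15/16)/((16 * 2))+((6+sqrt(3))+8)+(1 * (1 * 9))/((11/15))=sqrt(3)+69285/5632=14.03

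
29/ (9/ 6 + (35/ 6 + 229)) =87/ 709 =0.12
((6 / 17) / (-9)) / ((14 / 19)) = -19 / 357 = -0.05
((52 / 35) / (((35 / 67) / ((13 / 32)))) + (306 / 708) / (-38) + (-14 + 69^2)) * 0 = 0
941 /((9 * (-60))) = -941 /540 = -1.74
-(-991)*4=3964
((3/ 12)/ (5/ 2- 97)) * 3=-0.01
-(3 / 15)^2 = -1 / 25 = -0.04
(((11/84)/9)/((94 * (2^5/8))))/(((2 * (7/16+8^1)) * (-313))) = -11/1501404660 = -0.00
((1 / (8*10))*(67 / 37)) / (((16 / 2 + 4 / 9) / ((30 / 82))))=0.00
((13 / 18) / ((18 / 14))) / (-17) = -91 / 2754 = -0.03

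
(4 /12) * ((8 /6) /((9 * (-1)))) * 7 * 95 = -2660 /81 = -32.84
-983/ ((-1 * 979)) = 983/ 979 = 1.00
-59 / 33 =-1.79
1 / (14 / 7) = 1 / 2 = 0.50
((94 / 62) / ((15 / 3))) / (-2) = -47 / 310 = -0.15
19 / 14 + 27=397 / 14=28.36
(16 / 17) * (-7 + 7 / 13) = -1344 / 221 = -6.08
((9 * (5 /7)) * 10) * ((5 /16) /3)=375 /56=6.70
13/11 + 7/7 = 24/11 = 2.18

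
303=303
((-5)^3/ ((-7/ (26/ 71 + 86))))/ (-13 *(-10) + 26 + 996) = 9125/ 6816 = 1.34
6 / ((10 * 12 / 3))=3 / 20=0.15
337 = 337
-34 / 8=-17 / 4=-4.25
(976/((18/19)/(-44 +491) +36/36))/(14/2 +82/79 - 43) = -109140712/3917897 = -27.86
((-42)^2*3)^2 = 28005264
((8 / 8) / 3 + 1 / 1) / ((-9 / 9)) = -4 / 3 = -1.33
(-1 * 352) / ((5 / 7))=-2464 / 5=-492.80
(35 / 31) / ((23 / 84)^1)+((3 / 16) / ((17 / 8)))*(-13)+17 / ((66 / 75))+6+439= 62304849 / 133331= 467.29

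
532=532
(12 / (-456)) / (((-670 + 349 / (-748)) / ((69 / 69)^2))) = 374 / 9528671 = 0.00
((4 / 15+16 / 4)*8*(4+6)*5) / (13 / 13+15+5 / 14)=71680 / 687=104.34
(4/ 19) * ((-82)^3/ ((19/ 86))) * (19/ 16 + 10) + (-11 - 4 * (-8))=-2121932167/ 361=-5877928.44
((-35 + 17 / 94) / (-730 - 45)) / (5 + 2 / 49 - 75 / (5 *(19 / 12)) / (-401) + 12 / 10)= 1221912363 / 170375038070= 0.01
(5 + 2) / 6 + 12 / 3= 31 / 6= 5.17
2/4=1/2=0.50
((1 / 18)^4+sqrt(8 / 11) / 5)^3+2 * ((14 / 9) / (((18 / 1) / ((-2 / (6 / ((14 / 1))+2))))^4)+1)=29386561811 * sqrt(22) / 27779483952000+53141226877296821940179 / 26570421297226302566400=2.00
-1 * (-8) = 8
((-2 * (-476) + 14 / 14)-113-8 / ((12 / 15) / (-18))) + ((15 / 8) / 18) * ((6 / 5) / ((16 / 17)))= 130577 / 128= 1020.13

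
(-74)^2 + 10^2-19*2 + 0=5538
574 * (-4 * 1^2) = -2296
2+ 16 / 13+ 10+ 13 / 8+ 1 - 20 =-431 / 104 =-4.14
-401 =-401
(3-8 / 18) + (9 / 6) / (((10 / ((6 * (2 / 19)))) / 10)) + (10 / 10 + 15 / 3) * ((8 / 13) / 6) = 4.12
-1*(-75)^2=-5625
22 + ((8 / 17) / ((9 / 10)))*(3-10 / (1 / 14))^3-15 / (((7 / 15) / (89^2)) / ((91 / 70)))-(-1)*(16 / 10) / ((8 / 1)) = -17944184563 / 10710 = -1675460.74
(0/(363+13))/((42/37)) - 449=-449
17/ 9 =1.89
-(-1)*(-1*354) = -354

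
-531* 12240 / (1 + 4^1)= -1299888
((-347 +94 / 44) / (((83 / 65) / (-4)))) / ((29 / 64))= 63123840 / 26477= 2384.10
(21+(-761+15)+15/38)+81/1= -24457/38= -643.61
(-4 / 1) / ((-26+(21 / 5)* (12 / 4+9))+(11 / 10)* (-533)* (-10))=-20 / 29437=-0.00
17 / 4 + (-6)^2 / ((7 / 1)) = 263 / 28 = 9.39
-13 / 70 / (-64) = 13 / 4480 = 0.00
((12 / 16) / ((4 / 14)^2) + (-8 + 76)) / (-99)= -1235 / 1584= -0.78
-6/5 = -1.20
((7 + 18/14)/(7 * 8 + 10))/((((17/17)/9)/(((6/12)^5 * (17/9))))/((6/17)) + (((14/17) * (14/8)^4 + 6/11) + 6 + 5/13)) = 0.01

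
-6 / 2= -3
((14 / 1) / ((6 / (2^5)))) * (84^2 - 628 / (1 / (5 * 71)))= -48358016 / 3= -16119338.67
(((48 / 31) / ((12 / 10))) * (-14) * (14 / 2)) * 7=-27440 / 31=-885.16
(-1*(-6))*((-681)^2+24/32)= 5565141/2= 2782570.50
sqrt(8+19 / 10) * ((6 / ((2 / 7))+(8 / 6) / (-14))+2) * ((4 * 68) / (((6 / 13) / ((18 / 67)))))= 11410.43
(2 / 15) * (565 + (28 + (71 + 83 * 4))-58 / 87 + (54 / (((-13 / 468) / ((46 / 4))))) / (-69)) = 7916 / 45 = 175.91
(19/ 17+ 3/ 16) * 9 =3195/ 272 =11.75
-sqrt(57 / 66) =-sqrt(418) / 22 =-0.93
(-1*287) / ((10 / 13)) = -3731 / 10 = -373.10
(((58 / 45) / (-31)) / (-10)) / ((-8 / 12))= -29 / 4650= -0.01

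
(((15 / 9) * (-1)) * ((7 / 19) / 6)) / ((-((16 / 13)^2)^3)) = 168938315 / 5737807872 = 0.03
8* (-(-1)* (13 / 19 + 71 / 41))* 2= 30112 / 779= 38.65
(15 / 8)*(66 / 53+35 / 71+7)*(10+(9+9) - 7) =5178915 / 15052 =344.07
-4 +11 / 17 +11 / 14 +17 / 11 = -2675 / 2618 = -1.02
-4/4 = -1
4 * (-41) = -164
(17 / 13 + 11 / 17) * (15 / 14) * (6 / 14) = 9720 / 10829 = 0.90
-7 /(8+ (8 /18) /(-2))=-9 /10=-0.90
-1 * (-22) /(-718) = -11 /359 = -0.03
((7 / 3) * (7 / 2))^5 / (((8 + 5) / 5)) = 1412376245 / 101088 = 13971.75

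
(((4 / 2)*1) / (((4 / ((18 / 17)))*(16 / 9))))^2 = 0.09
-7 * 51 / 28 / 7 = -51 / 28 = -1.82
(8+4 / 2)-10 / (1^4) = 0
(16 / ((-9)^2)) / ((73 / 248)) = 3968 / 5913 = 0.67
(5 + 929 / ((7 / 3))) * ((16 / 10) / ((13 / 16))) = 361216 / 455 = 793.88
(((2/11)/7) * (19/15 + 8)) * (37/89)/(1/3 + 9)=5143/479710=0.01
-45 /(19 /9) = -405 /19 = -21.32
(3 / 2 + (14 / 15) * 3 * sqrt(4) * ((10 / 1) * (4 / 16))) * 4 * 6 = 372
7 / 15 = 0.47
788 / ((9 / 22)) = 17336 / 9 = 1926.22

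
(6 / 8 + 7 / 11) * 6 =183 / 22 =8.32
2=2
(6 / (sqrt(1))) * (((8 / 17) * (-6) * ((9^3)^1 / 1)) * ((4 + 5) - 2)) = -1469664 / 17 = -86450.82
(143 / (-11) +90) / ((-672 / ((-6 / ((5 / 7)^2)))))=1.35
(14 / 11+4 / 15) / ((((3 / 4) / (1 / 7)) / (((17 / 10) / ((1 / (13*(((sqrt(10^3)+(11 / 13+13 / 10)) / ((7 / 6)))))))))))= 803148 / 67375+449072*sqrt(10) / 8085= 187.57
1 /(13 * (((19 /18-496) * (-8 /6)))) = 27 /231634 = 0.00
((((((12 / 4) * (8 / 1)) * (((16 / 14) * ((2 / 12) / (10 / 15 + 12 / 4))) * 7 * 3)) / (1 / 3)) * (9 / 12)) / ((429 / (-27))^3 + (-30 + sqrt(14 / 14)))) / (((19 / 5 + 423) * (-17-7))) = 98415 / 69139098952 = 0.00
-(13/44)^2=-169/1936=-0.09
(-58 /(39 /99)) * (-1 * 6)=11484 /13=883.38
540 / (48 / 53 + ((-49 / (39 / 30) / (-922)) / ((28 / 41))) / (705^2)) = 68199647209200 / 114380974891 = 596.25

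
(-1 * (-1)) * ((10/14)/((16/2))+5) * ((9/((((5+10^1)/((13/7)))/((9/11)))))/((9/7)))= 2223/616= 3.61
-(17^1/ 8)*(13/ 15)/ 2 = -221/ 240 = -0.92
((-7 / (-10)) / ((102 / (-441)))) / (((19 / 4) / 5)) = -1029 / 323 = -3.19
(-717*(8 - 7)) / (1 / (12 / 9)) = -956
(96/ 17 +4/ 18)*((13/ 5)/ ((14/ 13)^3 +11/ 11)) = 6.79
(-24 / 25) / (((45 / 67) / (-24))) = 4288 / 125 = 34.30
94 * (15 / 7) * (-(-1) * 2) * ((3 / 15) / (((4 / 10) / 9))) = 12690 / 7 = 1812.86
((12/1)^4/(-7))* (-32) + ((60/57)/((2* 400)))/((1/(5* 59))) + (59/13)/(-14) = 1311179637/13832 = 94793.21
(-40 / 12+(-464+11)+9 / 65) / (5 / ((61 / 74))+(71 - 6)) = -5426438 / 845325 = -6.42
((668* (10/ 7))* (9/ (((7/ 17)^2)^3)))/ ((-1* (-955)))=290230129656/ 157296713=1845.11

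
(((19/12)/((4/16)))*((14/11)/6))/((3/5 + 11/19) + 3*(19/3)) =12635/189783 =0.07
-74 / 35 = -2.11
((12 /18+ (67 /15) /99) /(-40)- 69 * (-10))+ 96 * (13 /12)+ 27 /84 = 330271451 /415800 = 794.30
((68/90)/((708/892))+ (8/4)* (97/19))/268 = 422317/10139445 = 0.04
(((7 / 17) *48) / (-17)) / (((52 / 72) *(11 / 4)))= -24192 / 41327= -0.59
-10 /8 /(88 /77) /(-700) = 1 /640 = 0.00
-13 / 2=-6.50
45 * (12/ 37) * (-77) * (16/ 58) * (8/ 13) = -2661120/ 13949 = -190.77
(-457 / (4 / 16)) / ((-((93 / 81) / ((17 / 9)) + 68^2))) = 0.40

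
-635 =-635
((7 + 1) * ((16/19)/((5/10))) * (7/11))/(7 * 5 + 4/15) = 26880/110561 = 0.24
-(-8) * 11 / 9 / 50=44 / 225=0.20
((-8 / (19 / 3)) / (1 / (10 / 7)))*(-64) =15360 / 133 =115.49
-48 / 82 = -24 / 41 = -0.59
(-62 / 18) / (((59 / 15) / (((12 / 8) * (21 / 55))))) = -0.50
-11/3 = -3.67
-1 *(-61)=61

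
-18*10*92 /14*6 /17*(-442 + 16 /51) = 53290080 /289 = 184394.74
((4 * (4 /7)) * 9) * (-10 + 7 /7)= -1296 /7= -185.14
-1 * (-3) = 3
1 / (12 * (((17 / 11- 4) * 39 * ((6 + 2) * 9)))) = -11 / 909792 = -0.00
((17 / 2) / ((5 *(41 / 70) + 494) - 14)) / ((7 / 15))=255 / 6761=0.04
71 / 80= 0.89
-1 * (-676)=676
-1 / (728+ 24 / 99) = -33 / 24032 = -0.00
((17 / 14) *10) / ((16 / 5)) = 425 / 112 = 3.79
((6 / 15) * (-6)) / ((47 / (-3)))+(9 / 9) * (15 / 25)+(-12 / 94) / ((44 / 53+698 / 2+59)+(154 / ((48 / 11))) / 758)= 69749633739 / 92643849545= 0.75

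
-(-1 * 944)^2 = -891136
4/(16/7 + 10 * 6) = 7/109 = 0.06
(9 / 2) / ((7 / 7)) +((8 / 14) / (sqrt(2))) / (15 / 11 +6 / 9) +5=66*sqrt(2) / 469 +19 / 2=9.70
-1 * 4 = -4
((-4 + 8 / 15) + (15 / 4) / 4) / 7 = -607 / 1680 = -0.36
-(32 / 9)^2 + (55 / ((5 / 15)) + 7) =12908 / 81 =159.36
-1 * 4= -4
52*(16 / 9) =832 / 9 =92.44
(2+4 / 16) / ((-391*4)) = -9 / 6256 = -0.00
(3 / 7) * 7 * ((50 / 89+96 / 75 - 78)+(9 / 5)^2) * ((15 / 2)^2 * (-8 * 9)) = 78850098 / 89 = 885956.16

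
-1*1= -1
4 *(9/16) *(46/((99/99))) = 207/2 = 103.50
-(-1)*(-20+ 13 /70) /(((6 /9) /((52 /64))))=-24.15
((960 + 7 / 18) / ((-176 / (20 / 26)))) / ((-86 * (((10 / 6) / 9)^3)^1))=37806669 / 4919200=7.69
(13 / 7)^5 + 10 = 539363 / 16807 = 32.09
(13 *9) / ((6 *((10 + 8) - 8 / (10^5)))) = 243750 / 224999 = 1.08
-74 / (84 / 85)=-3145 / 42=-74.88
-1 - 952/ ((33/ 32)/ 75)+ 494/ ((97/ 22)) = -69125.32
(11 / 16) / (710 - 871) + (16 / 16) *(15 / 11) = 38519 / 28336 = 1.36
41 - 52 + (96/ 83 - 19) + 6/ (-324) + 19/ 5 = -561637/ 22410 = -25.06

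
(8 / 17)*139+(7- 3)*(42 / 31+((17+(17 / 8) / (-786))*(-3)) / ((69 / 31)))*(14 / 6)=-7760635913 / 57162636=-135.76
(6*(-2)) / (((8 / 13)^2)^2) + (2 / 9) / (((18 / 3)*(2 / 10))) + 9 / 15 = -11458661 / 138240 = -82.89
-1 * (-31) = 31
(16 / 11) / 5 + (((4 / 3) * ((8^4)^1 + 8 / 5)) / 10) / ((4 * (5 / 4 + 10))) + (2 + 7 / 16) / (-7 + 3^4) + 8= 899554499 / 43956000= 20.46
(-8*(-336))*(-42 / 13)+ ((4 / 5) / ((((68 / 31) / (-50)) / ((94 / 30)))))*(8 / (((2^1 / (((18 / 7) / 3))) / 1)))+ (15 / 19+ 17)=-260493034 / 29393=-8862.42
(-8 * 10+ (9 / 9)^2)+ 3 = -76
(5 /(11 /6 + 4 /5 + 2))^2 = 22500 /19321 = 1.16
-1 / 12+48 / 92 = 121 / 276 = 0.44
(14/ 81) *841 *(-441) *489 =-94038938/ 3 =-31346312.67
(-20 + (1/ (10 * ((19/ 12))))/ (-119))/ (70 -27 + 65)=-0.19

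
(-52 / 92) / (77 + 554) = -13 / 14513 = -0.00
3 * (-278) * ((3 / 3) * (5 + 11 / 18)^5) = -1460903969639 / 314928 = -4638850.69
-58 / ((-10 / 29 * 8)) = 841 / 40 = 21.02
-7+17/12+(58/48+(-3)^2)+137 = 1133/8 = 141.62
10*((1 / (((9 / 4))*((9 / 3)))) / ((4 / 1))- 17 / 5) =-908 / 27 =-33.63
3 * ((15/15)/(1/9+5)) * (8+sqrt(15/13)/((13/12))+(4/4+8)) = 162 * sqrt(195)/3887+459/46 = 10.56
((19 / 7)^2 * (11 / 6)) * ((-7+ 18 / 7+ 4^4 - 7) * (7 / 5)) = 4624.73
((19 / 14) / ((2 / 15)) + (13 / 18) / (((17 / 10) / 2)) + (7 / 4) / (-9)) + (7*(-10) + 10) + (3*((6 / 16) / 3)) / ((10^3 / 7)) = -421233509 / 8568000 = -49.16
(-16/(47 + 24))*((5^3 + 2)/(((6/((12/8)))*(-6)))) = 254/213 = 1.19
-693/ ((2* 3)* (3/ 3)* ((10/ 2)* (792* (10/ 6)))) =-7/ 400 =-0.02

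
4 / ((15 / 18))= 24 / 5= 4.80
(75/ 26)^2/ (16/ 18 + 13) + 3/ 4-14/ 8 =-271/ 676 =-0.40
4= 4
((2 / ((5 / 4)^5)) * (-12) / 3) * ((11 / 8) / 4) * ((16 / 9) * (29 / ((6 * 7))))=-653312 / 590625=-1.11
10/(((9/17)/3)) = 170/3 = 56.67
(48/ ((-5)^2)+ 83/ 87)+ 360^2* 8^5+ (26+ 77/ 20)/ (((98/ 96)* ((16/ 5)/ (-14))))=129313009952089/ 30450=4246732674.95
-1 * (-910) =910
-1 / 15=-0.07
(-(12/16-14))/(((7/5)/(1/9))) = 265/252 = 1.05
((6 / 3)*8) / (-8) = -2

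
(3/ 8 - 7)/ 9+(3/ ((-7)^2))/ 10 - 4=-4.73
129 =129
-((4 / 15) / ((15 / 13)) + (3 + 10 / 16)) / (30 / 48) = -6.17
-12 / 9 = -4 / 3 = -1.33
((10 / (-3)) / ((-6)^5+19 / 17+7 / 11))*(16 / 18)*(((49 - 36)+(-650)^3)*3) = -313999.71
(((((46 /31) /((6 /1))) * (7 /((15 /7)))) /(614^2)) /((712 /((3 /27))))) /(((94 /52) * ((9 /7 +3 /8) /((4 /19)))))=205114 /8746169347171395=0.00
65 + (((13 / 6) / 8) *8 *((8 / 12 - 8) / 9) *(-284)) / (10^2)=141778 / 2025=70.01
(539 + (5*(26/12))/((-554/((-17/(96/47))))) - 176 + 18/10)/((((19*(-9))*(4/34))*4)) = -9899191307/2182671360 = -4.54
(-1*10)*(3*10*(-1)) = 300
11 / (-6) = -11 / 6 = -1.83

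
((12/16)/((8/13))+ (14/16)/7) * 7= 301/32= 9.41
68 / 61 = 1.11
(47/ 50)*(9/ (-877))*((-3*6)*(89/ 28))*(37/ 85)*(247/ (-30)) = -1032167799/ 521815000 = -1.98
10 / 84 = 5 / 42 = 0.12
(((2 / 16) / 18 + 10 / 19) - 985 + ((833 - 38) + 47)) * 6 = -389789 / 456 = -854.80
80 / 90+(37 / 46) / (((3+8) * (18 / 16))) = 724 / 759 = 0.95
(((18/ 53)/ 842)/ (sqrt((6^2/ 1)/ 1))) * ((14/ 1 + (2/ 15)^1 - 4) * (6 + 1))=532/ 111565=0.00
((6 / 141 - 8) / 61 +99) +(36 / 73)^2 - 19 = 1223982026 / 15278243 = 80.11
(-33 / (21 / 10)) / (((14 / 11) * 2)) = -6.17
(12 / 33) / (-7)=-4 / 77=-0.05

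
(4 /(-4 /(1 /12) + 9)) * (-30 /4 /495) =2 /1287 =0.00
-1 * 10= -10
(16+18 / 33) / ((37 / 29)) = 5278 / 407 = 12.97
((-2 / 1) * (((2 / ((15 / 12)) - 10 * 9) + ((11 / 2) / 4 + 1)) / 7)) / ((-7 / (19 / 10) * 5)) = -65379 / 49000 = -1.33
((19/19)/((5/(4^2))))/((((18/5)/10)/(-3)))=-80/3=-26.67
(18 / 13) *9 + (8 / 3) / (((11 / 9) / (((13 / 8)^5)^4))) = 741450400485502353277143 / 20608471894847389696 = 35977.94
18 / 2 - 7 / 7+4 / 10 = 42 / 5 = 8.40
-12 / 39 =-4 / 13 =-0.31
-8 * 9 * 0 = 0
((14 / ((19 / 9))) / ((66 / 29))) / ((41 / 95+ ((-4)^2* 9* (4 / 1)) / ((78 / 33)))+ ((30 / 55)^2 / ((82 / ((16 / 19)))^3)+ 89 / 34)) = 17540490300190 / 1485295901783657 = 0.01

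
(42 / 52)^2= 441 / 676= 0.65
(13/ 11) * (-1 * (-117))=1521/ 11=138.27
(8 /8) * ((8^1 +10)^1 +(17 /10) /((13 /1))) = 2357 /130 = 18.13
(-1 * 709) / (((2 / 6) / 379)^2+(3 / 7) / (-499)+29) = -3201590260953 / 130949746579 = -24.45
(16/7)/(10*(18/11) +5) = 176/1645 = 0.11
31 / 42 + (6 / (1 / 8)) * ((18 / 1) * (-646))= -23442017 / 42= -558143.26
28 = 28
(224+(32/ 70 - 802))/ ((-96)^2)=-1123/ 17920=-0.06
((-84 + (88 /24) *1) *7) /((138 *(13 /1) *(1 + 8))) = -1687 /48438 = -0.03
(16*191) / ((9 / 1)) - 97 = 2183 / 9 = 242.56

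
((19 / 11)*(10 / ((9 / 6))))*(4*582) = 294880 / 11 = 26807.27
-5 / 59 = -0.08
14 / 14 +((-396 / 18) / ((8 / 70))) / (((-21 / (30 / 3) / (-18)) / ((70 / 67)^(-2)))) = -148039 / 98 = -1510.60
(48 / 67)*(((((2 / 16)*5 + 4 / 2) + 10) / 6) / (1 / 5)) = 505 / 67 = 7.54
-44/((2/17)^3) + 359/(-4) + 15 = -108385/4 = -27096.25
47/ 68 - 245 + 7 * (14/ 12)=-236.14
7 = 7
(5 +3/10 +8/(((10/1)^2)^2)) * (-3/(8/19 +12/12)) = -62947/5625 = -11.19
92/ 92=1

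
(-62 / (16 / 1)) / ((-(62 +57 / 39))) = 403 / 6600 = 0.06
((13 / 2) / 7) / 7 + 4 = 405 / 98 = 4.13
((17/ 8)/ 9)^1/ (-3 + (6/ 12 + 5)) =17/ 180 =0.09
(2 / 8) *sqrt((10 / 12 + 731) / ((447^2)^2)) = sqrt(26346) / 4795416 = 0.00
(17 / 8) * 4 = 17 / 2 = 8.50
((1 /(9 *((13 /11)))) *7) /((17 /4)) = 308 /1989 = 0.15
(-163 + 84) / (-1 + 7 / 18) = 1422 / 11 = 129.27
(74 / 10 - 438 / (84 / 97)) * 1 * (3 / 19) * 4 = -209322 / 665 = -314.77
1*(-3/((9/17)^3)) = -4913/243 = -20.22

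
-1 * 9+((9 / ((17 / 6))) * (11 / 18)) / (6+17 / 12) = -13221 / 1513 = -8.74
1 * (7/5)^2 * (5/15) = 49/75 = 0.65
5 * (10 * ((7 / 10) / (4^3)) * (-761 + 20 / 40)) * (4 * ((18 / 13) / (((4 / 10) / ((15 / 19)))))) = -2764125 / 608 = -4546.26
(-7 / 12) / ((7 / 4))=-1 / 3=-0.33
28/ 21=1.33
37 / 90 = 0.41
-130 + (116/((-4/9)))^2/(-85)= -79171/85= -931.42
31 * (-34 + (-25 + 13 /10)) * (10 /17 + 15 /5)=-1091107 /170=-6418.28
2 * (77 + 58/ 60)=2339/ 15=155.93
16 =16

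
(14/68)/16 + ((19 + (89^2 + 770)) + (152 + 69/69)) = 4821479/544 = 8863.01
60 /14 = 30 /7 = 4.29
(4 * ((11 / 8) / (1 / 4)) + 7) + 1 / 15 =436 / 15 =29.07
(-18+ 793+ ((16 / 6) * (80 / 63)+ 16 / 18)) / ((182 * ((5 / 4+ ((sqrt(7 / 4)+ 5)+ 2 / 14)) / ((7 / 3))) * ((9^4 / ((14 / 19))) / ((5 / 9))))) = 0.00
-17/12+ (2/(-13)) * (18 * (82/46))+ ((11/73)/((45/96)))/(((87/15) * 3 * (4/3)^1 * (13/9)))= -48184151/7595796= -6.34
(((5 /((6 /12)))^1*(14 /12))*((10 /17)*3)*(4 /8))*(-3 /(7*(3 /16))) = -400 /17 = -23.53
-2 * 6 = -12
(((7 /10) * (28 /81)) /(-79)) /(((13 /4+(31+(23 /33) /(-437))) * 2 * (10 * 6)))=-10241 /13741052625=-0.00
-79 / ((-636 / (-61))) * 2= -4819 / 318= -15.15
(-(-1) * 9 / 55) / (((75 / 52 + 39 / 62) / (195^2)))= 12259260 / 4081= 3003.98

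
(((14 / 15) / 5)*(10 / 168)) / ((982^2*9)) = 1 / 781102440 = 0.00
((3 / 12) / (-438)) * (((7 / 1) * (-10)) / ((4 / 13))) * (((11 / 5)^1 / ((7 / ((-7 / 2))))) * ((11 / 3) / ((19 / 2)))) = -11011 / 199728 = -0.06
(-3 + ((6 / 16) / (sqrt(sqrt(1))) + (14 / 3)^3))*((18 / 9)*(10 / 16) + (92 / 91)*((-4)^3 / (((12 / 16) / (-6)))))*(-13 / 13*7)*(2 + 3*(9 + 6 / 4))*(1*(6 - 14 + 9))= -12046537.77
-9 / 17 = -0.53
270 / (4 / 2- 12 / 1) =-27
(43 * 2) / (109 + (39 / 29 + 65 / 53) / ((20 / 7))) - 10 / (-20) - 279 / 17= -434447381 / 28715754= -15.13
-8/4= -2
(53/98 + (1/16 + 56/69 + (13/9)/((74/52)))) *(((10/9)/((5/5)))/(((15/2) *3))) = 14590867/121594284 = 0.12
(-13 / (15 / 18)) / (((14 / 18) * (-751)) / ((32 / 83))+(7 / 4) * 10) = 22464 / 2156455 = 0.01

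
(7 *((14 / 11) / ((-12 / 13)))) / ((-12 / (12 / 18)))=637 / 1188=0.54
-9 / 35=-0.26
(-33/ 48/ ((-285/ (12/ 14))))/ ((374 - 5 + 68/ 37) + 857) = 37/ 21971600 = 0.00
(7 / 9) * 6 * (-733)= -10262 / 3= -3420.67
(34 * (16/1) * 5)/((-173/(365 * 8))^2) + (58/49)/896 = 509106570083941/657001408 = 774894.18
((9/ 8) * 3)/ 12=9/ 32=0.28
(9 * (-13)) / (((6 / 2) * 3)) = -13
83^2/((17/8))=55112/17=3241.88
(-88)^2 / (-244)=-1936 / 61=-31.74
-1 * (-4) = 4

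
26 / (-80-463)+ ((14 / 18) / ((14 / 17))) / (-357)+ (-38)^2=98792135 / 68418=1443.95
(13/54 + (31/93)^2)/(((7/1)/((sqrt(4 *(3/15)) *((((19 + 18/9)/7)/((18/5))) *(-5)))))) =-0.19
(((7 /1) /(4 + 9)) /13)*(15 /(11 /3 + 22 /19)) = 1197 /9295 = 0.13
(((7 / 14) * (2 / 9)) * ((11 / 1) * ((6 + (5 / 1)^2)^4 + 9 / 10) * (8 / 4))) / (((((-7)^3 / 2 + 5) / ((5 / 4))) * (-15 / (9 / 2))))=101587409 / 19980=5084.45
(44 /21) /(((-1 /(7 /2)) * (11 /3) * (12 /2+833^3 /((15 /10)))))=-3 /578009546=-0.00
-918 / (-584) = 459 / 292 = 1.57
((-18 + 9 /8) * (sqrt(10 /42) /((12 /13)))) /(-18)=65 * sqrt(105) /1344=0.50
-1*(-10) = 10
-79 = -79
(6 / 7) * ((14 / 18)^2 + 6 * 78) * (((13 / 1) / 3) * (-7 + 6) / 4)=-493441 / 1134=-435.13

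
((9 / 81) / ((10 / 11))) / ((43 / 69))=253 / 1290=0.20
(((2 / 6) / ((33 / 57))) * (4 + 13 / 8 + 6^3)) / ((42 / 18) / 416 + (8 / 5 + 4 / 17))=148896540 / 2148113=69.32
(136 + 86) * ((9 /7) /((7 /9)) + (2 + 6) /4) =39738 /49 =810.98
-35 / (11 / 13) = -455 / 11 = -41.36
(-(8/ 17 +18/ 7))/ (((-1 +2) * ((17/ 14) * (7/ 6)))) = -4344/ 2023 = -2.15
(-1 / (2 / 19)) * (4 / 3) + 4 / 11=-12.30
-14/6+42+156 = 587/3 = 195.67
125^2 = 15625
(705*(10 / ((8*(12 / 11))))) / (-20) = -2585 / 64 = -40.39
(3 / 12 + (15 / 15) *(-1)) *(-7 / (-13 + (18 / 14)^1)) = -147 / 328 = -0.45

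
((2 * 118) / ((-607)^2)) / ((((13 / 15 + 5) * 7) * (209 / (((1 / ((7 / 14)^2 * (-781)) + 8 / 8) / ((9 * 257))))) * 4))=10915 / 1360161562143736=0.00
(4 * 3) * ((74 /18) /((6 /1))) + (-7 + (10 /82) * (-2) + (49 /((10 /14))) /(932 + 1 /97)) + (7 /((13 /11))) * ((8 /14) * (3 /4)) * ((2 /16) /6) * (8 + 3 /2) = 5964889 /3837600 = 1.55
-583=-583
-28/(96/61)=-427/24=-17.79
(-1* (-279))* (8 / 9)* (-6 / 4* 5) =-1860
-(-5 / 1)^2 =-25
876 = 876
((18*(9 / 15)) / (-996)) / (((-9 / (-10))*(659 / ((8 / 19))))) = -8 / 1039243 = -0.00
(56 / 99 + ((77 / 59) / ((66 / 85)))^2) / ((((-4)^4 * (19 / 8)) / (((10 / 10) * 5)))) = 0.03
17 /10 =1.70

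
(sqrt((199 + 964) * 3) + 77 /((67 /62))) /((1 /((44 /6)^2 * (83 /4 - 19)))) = 847 * sqrt(3489) /9 + 4043578 /603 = 12264.70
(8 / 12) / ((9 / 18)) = 4 / 3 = 1.33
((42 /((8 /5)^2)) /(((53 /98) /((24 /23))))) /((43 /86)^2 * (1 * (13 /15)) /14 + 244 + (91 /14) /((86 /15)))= 1393780500 /10793987791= 0.13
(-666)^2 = 443556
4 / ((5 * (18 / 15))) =2 / 3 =0.67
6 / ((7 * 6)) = 1 / 7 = 0.14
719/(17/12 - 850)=-8628/10183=-0.85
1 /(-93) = -1 /93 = -0.01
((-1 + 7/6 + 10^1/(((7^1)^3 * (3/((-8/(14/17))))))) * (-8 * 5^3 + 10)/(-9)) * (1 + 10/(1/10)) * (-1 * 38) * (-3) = 219744690/2401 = 91522.15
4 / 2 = 2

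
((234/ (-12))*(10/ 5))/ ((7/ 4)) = -156/ 7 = -22.29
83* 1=83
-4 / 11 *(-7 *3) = 7.64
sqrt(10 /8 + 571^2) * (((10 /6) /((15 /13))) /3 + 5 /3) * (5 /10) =29 * sqrt(1304169) /54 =613.30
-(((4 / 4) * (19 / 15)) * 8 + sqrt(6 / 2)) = -152 / 15-sqrt(3) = -11.87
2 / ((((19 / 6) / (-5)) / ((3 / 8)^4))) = -0.06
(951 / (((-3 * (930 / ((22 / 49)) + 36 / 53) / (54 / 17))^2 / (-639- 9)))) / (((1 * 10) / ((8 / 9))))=-3351294663552 / 234293330124605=-0.01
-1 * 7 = -7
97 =97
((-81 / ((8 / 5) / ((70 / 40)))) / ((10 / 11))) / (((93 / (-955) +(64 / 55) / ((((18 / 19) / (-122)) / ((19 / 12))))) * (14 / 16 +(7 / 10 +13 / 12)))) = 2412315675 / 15619120904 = 0.15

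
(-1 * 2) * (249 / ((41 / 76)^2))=-2876448 / 1681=-1711.15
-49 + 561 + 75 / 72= 12313 / 24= 513.04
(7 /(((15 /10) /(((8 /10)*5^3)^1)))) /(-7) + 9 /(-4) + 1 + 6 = -743 /12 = -61.92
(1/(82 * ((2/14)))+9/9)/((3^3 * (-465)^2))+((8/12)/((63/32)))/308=283735171/258031238850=0.00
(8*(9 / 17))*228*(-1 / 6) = -2736 / 17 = -160.94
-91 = -91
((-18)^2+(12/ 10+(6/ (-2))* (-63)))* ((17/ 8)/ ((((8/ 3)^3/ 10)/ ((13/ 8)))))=15341157/ 16384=936.35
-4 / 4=-1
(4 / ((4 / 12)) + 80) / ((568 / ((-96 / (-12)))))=92 / 71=1.30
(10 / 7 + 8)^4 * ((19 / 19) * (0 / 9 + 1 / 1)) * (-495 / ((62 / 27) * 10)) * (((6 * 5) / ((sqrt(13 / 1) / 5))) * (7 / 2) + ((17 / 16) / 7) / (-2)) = 53889436161 / 4168136- 950990049900 * sqrt(13) / 138229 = -24792599.51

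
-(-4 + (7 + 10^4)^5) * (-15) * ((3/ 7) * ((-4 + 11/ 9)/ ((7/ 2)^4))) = -200700980686240133606000/ 16807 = -11941511315894575689.06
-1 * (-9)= 9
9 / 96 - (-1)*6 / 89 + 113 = 113.16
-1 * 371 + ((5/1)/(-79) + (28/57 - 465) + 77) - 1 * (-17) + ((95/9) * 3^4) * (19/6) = 17705147/9006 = 1965.93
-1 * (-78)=78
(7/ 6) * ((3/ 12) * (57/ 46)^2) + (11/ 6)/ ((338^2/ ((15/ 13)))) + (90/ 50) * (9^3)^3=21915304362159588569/ 31426239520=697356880.65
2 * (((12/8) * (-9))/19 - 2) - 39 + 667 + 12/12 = 11848/19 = 623.58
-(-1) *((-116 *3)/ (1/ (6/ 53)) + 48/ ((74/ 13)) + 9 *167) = 2886663/ 1961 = 1472.04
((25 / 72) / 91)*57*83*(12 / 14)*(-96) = -946200 / 637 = -1485.40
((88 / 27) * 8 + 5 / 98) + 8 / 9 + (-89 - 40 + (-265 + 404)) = 97939 / 2646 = 37.01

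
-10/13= -0.77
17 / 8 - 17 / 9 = 17 / 72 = 0.24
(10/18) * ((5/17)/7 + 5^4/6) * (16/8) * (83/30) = 6175615/19278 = 320.35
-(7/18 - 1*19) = 335/18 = 18.61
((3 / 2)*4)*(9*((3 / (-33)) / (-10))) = 27 / 55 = 0.49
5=5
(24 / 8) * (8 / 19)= 24 / 19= 1.26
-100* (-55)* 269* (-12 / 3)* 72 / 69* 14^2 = -27838272000 / 23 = -1210359652.17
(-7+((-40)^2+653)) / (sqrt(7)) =2246 * sqrt(7) / 7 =848.91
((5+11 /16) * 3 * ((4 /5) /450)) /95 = 91 /285000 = 0.00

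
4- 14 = -10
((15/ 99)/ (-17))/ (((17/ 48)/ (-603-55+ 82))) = 46080/ 3179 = 14.50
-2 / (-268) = 1 / 134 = 0.01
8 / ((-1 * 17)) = -0.47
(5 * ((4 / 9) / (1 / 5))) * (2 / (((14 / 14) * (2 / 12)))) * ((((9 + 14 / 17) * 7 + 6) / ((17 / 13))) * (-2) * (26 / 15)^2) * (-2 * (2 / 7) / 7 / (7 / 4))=5718808576 / 2676429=2136.73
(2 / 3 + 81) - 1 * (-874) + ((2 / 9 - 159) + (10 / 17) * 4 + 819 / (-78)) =241355 / 306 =788.74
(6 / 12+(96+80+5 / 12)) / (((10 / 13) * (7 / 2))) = 27599 / 420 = 65.71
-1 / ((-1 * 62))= 1 / 62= 0.02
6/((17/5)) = 30/17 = 1.76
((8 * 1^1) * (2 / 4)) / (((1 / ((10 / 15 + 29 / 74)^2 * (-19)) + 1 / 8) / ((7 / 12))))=58759400 / 1965009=29.90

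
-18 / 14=-9 / 7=-1.29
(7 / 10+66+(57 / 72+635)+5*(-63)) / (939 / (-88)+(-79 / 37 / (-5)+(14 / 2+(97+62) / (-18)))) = -18925093 / 589829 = -32.09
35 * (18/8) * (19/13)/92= 1.25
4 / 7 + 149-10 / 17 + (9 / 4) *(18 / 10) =364219 / 2380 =153.03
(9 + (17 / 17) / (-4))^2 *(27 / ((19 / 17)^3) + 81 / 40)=1436096655 / 877952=1635.73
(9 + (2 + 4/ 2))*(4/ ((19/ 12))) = 624/ 19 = 32.84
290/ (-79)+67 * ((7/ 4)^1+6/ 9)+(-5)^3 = 31517/ 948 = 33.25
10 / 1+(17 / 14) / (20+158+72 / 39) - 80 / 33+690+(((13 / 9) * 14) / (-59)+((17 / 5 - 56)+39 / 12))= 154835620031 / 238984515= 647.89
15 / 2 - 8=-1 / 2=-0.50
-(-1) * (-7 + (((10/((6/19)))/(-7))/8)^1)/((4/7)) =-1271/96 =-13.24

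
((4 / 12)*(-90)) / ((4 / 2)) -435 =-450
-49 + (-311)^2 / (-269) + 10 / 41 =-4503292 / 11029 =-408.31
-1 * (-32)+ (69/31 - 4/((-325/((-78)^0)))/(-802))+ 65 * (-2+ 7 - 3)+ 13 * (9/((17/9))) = 15533435696/68681275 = 226.17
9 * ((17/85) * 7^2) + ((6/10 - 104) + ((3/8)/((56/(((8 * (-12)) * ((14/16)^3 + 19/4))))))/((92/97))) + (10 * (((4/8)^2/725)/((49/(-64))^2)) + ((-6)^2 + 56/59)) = 34989114317293/1935084605440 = 18.08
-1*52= -52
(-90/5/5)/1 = -18/5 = -3.60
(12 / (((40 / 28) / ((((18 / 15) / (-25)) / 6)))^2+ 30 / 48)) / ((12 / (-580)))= -45472 / 2500049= -0.02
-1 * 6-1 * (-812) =806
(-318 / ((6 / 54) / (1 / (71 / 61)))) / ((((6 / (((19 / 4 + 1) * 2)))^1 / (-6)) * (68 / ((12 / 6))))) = 2007693 / 2414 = 831.69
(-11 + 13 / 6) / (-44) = 53 / 264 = 0.20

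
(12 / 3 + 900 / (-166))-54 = -4600 / 83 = -55.42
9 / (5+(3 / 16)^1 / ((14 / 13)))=2016 / 1159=1.74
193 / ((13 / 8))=1544 / 13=118.77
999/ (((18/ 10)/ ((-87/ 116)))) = -1665/ 4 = -416.25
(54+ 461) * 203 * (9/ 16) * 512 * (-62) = -1866755520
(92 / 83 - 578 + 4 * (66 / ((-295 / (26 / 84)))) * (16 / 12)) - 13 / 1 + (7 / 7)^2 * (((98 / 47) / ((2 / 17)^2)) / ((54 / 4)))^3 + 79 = 307649674531872143 / 350253928142055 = 878.36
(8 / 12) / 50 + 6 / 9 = 17 / 25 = 0.68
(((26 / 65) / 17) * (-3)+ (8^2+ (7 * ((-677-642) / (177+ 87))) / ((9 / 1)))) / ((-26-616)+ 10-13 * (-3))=-12126379 / 119762280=-0.10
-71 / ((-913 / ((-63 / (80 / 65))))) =-58149 / 14608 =-3.98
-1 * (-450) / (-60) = -15 / 2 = -7.50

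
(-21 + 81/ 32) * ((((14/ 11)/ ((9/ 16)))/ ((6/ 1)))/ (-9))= 0.77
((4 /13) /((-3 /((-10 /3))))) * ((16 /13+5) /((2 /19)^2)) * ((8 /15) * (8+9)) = 294576 /169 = 1743.05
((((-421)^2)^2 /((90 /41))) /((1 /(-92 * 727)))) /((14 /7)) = -21536468338222441 /45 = -478588185293832.02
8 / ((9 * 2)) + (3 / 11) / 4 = 203 / 396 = 0.51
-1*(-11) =11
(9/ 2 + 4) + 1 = 9.50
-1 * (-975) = 975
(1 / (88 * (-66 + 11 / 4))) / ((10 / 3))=-3 / 55660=-0.00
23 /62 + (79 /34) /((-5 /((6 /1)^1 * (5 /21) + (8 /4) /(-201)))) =-2137519 /7414890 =-0.29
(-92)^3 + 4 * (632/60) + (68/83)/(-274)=-132809732758/170565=-778645.87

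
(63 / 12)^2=441 / 16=27.56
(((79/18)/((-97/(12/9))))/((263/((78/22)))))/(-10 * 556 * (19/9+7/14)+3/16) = 32864/586647460993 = 0.00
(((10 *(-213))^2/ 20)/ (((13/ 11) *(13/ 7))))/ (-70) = -499059/ 338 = -1476.51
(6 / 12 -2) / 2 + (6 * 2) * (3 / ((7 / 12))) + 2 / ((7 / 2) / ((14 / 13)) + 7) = 70211 / 1148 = 61.16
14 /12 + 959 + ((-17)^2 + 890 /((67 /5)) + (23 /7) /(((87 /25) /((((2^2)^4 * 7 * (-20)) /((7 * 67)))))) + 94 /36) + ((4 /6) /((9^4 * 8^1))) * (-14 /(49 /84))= 111192167462 /89236161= 1246.04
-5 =-5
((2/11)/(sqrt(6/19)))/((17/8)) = 0.15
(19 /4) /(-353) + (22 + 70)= 129885 /1412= 91.99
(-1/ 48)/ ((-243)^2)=-1/ 2834352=-0.00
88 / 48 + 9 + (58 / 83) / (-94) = 253391 / 23406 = 10.83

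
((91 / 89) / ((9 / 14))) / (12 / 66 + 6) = 7007 / 27234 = 0.26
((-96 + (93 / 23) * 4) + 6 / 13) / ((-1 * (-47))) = -23730 / 14053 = -1.69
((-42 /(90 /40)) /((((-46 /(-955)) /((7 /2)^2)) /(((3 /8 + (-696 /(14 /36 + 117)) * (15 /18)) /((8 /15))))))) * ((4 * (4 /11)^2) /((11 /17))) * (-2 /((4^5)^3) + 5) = 5768550474070988351475 /34727639360995328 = 166108.34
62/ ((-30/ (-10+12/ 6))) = 248/ 15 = 16.53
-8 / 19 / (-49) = 8 / 931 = 0.01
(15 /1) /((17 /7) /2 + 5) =70 /29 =2.41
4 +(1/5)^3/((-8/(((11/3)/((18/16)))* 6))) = 4478/1125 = 3.98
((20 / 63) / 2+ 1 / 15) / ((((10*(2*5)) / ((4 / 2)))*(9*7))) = 71 / 992250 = 0.00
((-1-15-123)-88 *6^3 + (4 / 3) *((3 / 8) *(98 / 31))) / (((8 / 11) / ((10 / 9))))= -2720245 / 93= -29249.95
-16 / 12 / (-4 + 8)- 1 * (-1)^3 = 2 / 3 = 0.67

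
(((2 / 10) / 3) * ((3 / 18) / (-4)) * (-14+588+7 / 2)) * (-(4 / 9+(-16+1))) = -10087 / 432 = -23.35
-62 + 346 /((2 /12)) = 2014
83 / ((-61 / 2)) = -166 / 61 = -2.72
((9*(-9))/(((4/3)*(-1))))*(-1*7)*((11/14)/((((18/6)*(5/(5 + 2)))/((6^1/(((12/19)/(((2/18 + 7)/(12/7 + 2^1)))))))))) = -184338/65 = -2835.97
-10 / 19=-0.53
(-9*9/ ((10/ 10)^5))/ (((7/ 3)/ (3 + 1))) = -972/ 7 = -138.86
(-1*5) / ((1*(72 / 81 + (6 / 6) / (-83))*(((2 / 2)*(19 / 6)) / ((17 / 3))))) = -25398 / 2489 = -10.20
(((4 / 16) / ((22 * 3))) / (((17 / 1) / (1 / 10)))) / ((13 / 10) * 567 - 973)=-0.00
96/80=6/5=1.20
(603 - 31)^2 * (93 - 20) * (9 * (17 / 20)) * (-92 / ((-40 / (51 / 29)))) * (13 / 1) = 6965587080738 / 725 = 9607706318.26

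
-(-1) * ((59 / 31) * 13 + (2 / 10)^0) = 798 / 31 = 25.74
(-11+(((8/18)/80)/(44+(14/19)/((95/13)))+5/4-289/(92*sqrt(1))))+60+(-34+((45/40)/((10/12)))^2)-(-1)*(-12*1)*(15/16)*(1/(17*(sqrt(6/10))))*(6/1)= 49206510853/3295522800-45*sqrt(15)/34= 9.81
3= 3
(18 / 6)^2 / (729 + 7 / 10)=90 / 7297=0.01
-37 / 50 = -0.74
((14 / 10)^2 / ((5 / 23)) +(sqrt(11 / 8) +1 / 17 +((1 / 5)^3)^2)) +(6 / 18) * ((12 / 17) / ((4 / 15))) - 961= -252620733 / 265625 +sqrt(22) / 4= -949.87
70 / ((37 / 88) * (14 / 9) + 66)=5544 / 5279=1.05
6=6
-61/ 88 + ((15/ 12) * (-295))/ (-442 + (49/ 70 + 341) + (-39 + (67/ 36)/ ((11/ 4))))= 1.97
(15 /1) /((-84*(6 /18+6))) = -15 /532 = -0.03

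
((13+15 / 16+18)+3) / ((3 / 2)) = 559 / 24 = 23.29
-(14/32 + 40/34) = -439/272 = -1.61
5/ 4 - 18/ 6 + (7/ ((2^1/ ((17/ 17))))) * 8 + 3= 117/ 4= 29.25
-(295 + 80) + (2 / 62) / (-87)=-1011376 / 2697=-375.00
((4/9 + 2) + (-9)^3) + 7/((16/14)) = -51871/72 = -720.43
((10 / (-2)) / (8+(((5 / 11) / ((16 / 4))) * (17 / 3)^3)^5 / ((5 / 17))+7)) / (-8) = 295795945120896 / 6082656083561041461629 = 0.00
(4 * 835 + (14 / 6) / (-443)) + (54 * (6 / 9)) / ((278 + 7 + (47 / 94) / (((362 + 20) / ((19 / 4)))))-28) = 3486470184847 / 1043811219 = 3340.13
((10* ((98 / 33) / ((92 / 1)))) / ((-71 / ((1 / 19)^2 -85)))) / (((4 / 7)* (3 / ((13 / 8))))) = 57008315 / 155631432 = 0.37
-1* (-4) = 4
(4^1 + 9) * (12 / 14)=78 / 7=11.14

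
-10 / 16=-5 / 8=-0.62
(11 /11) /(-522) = -1 /522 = -0.00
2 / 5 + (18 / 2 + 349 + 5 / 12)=21529 / 60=358.82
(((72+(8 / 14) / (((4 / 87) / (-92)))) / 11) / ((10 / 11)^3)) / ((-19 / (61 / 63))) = 6.61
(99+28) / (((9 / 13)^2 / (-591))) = -4228211 / 27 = -156600.41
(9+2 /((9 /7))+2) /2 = 113 /18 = 6.28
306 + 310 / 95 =309.26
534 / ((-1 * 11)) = -534 / 11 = -48.55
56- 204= -148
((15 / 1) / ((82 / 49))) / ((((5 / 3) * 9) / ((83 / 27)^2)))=5.65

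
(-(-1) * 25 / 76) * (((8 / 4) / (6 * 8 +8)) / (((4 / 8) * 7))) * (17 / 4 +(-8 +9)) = 0.02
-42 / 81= -14 / 27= -0.52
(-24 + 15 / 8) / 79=-177 / 632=-0.28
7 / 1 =7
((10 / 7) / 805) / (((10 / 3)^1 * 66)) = 1 / 123970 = 0.00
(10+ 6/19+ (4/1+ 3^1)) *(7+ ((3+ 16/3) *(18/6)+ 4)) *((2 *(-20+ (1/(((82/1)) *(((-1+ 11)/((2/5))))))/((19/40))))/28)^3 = -2040139021729536/1122731705125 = -1817.12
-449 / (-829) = 449 / 829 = 0.54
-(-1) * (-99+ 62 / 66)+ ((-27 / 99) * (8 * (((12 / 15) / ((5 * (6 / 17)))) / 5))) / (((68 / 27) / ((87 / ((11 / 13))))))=-4815944 / 45375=-106.14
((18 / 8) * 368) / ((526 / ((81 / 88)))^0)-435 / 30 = 1627 / 2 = 813.50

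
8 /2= 4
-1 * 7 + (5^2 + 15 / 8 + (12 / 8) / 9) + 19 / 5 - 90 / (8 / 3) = -1189 / 120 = -9.91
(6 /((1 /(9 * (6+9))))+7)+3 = 820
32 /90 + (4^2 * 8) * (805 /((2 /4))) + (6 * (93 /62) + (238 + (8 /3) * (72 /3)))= 9287611 /45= 206391.36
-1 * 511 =-511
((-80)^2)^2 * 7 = 286720000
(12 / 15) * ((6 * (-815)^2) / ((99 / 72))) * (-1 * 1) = -25506240 / 11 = -2318749.09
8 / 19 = 0.42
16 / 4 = 4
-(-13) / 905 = 13 / 905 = 0.01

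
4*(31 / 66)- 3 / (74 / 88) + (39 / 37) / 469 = -965791 / 572649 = -1.69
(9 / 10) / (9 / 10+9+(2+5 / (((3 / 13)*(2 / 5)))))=27 / 1982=0.01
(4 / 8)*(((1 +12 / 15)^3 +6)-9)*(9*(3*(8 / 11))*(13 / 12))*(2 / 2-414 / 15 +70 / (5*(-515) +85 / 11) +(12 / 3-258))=-82058522013 / 9707500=-8453.11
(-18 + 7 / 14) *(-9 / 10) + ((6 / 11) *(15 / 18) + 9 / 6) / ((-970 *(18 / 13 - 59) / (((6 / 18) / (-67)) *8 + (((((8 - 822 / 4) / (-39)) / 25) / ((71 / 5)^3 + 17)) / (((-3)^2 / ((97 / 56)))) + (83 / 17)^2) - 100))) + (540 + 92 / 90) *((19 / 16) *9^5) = 2556630928613534673211522859 / 67391727451801530624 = 37936865.92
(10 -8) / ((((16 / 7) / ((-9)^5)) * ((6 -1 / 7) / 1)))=-2893401 / 328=-8821.34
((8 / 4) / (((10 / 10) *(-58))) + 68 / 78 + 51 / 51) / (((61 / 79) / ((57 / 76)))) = 82081 / 45994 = 1.78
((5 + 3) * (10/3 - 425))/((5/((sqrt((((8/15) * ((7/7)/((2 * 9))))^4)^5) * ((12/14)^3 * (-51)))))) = 288635224064/25542772825688876953125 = 0.00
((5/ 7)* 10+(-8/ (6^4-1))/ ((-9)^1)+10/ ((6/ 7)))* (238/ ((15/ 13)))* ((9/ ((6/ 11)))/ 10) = 532955423/ 83250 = 6401.87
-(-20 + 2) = 18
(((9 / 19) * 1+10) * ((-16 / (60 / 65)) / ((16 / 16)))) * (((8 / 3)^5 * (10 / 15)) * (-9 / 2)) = 339083264 / 4617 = 73442.34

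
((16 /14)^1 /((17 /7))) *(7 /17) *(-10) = -560 /289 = -1.94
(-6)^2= 36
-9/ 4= -2.25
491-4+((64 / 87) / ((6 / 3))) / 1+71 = 48578 / 87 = 558.37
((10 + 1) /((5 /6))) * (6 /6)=66 /5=13.20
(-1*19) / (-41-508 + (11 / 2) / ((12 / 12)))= 0.03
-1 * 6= -6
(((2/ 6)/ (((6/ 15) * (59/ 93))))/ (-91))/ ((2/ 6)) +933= 10018089/ 10738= 932.96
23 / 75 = 0.31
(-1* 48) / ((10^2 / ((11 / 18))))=-22 / 75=-0.29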